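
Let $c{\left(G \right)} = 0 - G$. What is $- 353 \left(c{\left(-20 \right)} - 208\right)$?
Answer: $66364$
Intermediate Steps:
$c{\left(G \right)} = - G$
$- 353 \left(c{\left(-20 \right)} - 208\right) = - 353 \left(\left(-1\right) \left(-20\right) - 208\right) = - 353 \left(20 - 208\right) = \left(-353\right) \left(-188\right) = 66364$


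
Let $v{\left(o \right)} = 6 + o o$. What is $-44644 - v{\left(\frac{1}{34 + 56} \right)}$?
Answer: $- \frac{361665001}{8100} \approx -44650.0$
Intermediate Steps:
$v{\left(o \right)} = 6 + o^{2}$
$-44644 - v{\left(\frac{1}{34 + 56} \right)} = -44644 - \left(6 + \left(\frac{1}{34 + 56}\right)^{2}\right) = -44644 - \left(6 + \left(\frac{1}{90}\right)^{2}\right) = -44644 - \left(6 + \frac{1}{8100}\right) = -44644 - \frac{48601}{8100} = - \frac{361665001}{8100}$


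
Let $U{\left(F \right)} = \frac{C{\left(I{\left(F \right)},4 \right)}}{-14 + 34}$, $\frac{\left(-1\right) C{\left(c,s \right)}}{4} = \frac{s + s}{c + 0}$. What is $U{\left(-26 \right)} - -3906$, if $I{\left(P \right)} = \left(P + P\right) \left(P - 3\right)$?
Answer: $\frac{7362808}{1885} \approx 3906.0$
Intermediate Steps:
$I{\left(P \right)} = 2 P \left(-3 + P\right)$
$C{\left(c,s \right)} = - \frac{8 s}{c}$ ($C{\left(c,s \right)} = - 4 \frac{s + s}{c + 0} = - 4 \frac{2 s}{c} = - \frac{8 s}{c}$)
$U{\left(F \right)} = - \frac{4}{5 F \left(-3 + F\right)}$ ($U{\left(F \right)} = \frac{\left(-8\right) 4 \frac{1}{2 F \left(-3 + F\right)}}{-14 + 34} = \frac{\left(-8\right) 4 \frac{1}{2 F \left(-3 + F\right)}}{20} = - \frac{16}{F \left(-3 + F\right)} \frac{1}{20} = - \frac{4}{5 F \left(-3 + F\right)}$)
$U{\left(-26 \right)} - -3906 = - \frac{4}{5 \left(-26\right) \left(-3 - 26\right)} - -3906 = \left(- \frac{4}{5}\right) \left(- \frac{1}{26}\right) \frac{1}{-29} + 3906 = \left(- \frac{4}{5}\right) \left(- \frac{1}{26}\right) \left(- \frac{1}{29}\right) + 3906 = - \frac{2}{1885} + 3906 = \frac{7362808}{1885}$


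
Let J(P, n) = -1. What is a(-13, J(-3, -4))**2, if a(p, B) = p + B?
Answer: 196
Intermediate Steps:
a(p, B) = B + p
a(-13, J(-3, -4))**2 = (-1 - 13)**2 = (-14)**2 = 196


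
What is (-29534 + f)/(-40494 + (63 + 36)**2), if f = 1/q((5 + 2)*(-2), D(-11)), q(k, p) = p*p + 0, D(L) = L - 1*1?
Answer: 4252895/4419792 ≈ 0.96224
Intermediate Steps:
D(L) = -1 + L (D(L) = L - 1 = -1 + L)
q(k, p) = p**2 (q(k, p) = p**2 + 0 = p**2)
f = 1/144 (f = 1/((-1 - 11)**2) = 1/((-12)**2) = 1/144 ≈ 0.0069444)
(-29534 + f)/(-40494 + (63 + 36)**2) = (-29534 + 1/144)/(-40494 + (63 + 36)**2) = -4252895/(144*(-40494 + 99**2)) = -4252895/(144*(-40494 + 9801)) = -4252895/144/(-30693) = -4252895/144*(-1/30693) = 4252895/4419792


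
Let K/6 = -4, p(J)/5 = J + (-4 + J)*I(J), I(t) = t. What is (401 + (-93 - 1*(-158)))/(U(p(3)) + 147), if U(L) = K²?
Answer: 466/723 ≈ 0.64454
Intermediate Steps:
p(J) = 5*J + 5*J*(-4 + J) (p(J) = 5*(J + (-4 + J)*J) = 5*(J + J*(-4 + J)) = 5*J + 5*J*(-4 + J))
K = -24 (K = 6*(-4) = -24)
U(L) = 576 (U(L) = (-24)² = 576)
(401 + (-93 - 1*(-158)))/(U(p(3)) + 147) = (401 + (-93 - 1*(-158)))/(576 + 147) = (401 + (-93 + 158))/723 = (401 + 65)*(1/723) = 466*(1/723) = 466/723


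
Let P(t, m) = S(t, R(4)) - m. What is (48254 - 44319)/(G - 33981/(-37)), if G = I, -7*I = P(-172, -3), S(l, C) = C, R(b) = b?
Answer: 145595/33944 ≈ 4.2893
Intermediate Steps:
P(t, m) = 4 - m
I = -1 (I = -(4 - 1*(-3))/7 = -(4 + 3)/7 = -1/7*7 = -1)
G = -1
(48254 - 44319)/(G - 33981/(-37)) = (48254 - 44319)/(-1 - 33981/(-37)) = 3935/(-1 - 33981*(-1/37)) = 3935/(-1 + 33981/37) = 3935/(33944/37) = 3935*(37/33944) = 145595/33944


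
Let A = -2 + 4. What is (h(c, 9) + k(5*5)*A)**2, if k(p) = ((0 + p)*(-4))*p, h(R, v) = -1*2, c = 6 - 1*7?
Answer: 25020004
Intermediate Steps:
c = -1 (c = 6 - 7 = -1)
h(R, v) = -2
A = 2
k(p) = -4*p**2 (k(p) = (p*(-4))*p = (-4*p)*p = -4*p**2)
(h(c, 9) + k(5*5)*A)**2 = (-2 - 4*(5*5)**2*2)**2 = (-2 - 4*25**2*2)**2 = (-2 - 4*625*2)**2 = (-2 - 2500*2)**2 = (-2 - 5000)**2 = (-5002)**2 = 25020004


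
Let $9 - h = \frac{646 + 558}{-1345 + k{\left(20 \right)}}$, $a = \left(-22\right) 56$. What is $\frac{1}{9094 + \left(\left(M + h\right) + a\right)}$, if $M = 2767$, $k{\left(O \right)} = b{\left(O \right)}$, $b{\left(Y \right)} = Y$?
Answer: $\frac{1325}{14096554} \approx 9.3995 \cdot 10^{-5}$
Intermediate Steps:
$k{\left(O \right)} = O$
$a = -1232$
$h = \frac{13129}{1325}$ ($h = 9 - \frac{646 + 558}{-1345 + 20} = 9 - \frac{1204}{-1325} = 9 - 1204 \left(- \frac{1}{1325}\right) = 9 - - \frac{1204}{1325} = 9 + \frac{1204}{1325} = \frac{13129}{1325} \approx 9.9087$)
$\frac{1}{9094 + \left(\left(M + h\right) + a\right)} = \frac{1}{9094 + \left(\left(2767 + \frac{13129}{1325}\right) - 1232\right)} = \frac{1}{9094 + \left(\frac{3679404}{1325} - 1232\right)} = \frac{1}{9094 + \frac{2047004}{1325}} = \frac{1}{\frac{14096554}{1325}} = \frac{1325}{14096554}$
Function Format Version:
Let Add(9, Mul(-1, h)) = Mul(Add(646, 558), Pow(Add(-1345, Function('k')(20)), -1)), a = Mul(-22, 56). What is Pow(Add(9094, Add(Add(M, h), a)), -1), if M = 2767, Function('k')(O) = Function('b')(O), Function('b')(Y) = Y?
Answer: Rational(1325, 14096554) ≈ 9.3995e-5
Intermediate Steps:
Function('k')(O) = O
a = -1232
h = Rational(13129, 1325) (h = Add(9, Mul(-1, Mul(Add(646, 558), Pow(Add(-1345, 20), -1)))) = Add(9, Mul(-1, Mul(1204, Pow(-1325, -1)))) = Add(9, Mul(-1, Mul(1204, Rational(-1, 1325)))) = Add(9, Mul(-1, Rational(-1204, 1325))) = Add(9, Rational(1204, 1325)) = Rational(13129, 1325) ≈ 9.9087)
Pow(Add(9094, Add(Add(M, h), a)), -1) = Pow(Add(9094, Add(Add(2767, Rational(13129, 1325)), -1232)), -1) = Pow(Add(9094, Add(Rational(3679404, 1325), -1232)), -1) = Pow(Add(9094, Rational(2047004, 1325)), -1) = Pow(Rational(14096554, 1325), -1) = Rational(1325, 14096554)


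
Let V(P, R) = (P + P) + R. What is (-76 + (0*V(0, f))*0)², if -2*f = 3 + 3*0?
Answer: 5776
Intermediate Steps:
f = -3/2 (f = -(3 + 3*0)/2 = -(3 + 0)/2 = -½*3 = -3/2 ≈ -1.5000)
V(P, R) = R + 2*P (V(P, R) = 2*P + R = R + 2*P)
(-76 + (0*V(0, f))*0)² = (-76 + (0*(-3/2 + 2*0))*0)² = (-76 + (0*(-3/2 + 0))*0)² = (-76 + (0*(-3/2))*0)² = (-76 + 0*0)² = (-76 + 0)² = (-76)² = 5776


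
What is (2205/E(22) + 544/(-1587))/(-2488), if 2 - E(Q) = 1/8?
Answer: -233221/493557 ≈ -0.47253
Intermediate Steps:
E(Q) = 15/8 (E(Q) = 2 - 1/8 = 15/8)
(2205/E(22) + 544/(-1587))/(-2488) = (2205/(15/8) + 544/(-1587))/(-2488) = (2205*(8/15) + 544*(-1/1587))*(-1/2488) = (1176 - 544/1587)*(-1/2488) = (1865768/1587)*(-1/2488) = -233221/493557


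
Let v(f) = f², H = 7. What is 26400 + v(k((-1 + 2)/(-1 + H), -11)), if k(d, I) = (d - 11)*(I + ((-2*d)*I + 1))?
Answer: 10078825/324 ≈ 31108.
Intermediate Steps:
k(d, I) = (-11 + d)*(1 + I - 2*I*d) (k(d, I) = (-11 + d)*(I + (-2*I*d + 1)) = (-11 + d)*(I + (1 - 2*I*d)) = (-11 + d)*(1 + I - 2*I*d))
26400 + v(k((-1 + 2)/(-1 + H), -11)) = 26400 + (-11 + (-1 + 2)/(-1 + 7) - 11*(-11) - 2*(-11)*((-1 + 2)/(-1 + 7))² + 23*(-11)*((-1 + 2)/(-1 + 7)))² = 26400 + (-11 + 1/6 + 121 - 2*(-11)*(1/6)² + 23*(-11)*(1/6))² = 26400 + (-11 + 1*(⅙) + 121 - 2*(-11)*(1*(⅙))² + 23*(-11)*(1*(⅙)))² = 26400 + (-11 + ⅙ + 121 - 2*(-11)*(⅙)² + 23*(-11)*(⅙))² = 26400 + (-11 + ⅙ + 121 - 2*(-11)*1/36 - 253/6)² = 26400 + (-11 + ⅙ + 121 + 11/18 - 253/6)² = 26400 + (1235/18)² = 26400 + 1525225/324 = 10078825/324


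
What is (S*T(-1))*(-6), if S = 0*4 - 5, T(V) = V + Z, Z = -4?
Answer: -150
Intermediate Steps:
T(V) = -4 + V (T(V) = V - 4 = -4 + V)
S = -5 (S = 0 - 5 = -5)
(S*T(-1))*(-6) = -5*(-4 - 1)*(-6) = -5*(-5)*(-6) = 25*(-6) = -150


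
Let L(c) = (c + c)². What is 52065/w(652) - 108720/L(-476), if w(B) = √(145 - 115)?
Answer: -6795/56644 + 3471*√30/2 ≈ 9505.6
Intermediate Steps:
w(B) = √30
L(c) = 4*c² (L(c) = (2*c)² = 4*c²)
52065/w(652) - 108720/L(-476) = 52065/(√30) - 108720/(4*(-476)²) = 52065*(√30/30) - 108720/(4*226576) = 3471*√30/2 - 108720/906304 = 3471*√30/2 - 108720*1/906304 = 3471*√30/2 - 6795/56644 = -6795/56644 + 3471*√30/2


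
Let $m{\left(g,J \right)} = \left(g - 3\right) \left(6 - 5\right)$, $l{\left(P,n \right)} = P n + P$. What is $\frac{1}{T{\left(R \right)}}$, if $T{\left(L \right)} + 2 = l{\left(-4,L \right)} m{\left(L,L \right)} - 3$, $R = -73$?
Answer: $- \frac{1}{21893} \approx -4.5677 \cdot 10^{-5}$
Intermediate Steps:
$l{\left(P,n \right)} = P + P n$
$m{\left(g,J \right)} = -3 + g$ ($m{\left(g,J \right)} = \left(-3 + g\right) 1 = -3 + g$)
$T{\left(L \right)} = -5 + \left(-4 - 4 L\right) \left(-3 + L\right)$ ($T{\left(L \right)} = -2 + \left(- 4 \left(1 + L\right) \left(-3 + L\right) - 3\right) = -2 + \left(\left(-4 - 4 L\right) \left(-3 + L\right) - 3\right) = -2 + \left(-3 + \left(-4 - 4 L\right) \left(-3 + L\right)\right) = -5 + \left(-4 - 4 L\right) \left(-3 + L\right)$)
$\frac{1}{T{\left(R \right)}} = \frac{1}{7 - 4 \left(-73\right)^{2} + 8 \left(-73\right)} = \frac{1}{7 - 21316 - 584} = \frac{1}{-21893} = - \frac{1}{21893}$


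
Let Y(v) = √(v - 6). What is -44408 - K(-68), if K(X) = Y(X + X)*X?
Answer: -44408 + 68*I*√142 ≈ -44408.0 + 810.31*I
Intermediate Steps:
Y(v) = √(-6 + v)
K(X) = X*√(-6 + 2*X) (K(X) = √(-6 + (X + X))*X = √(-6 + 2*X)*X = X*√(-6 + 2*X))
-44408 - K(-68) = -44408 - (-68)*√(-6 + 2*(-68)) = -44408 - (-68)*√(-6 - 136) = -44408 - (-68)*√(-142) = -44408 - (-68)*I*√142 = -44408 + 68*I*√142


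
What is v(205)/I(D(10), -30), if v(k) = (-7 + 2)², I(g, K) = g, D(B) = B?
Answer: 5/2 ≈ 2.5000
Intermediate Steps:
v(k) = 25 (v(k) = (-5)² = 25)
v(205)/I(D(10), -30) = 25/10 = 25*(⅒) = 5/2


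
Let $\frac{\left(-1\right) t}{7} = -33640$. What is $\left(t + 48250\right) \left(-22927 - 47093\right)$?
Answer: $-19866774600$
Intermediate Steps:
$t = 235480$ ($t = \left(-7\right) \left(-33640\right) = 235480$)
$\left(t + 48250\right) \left(-22927 - 47093\right) = \left(235480 + 48250\right) \left(-22927 - 47093\right) = 283730 \left(-70020\right) = -19866774600$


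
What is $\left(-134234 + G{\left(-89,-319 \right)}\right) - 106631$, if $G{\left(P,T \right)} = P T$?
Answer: $-212474$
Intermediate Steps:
$\left(-134234 + G{\left(-89,-319 \right)}\right) - 106631 = \left(-134234 - -28391\right) - 106631 = \left(-134234 + 28391\right) - 106631 = -105843 - 106631 = -212474$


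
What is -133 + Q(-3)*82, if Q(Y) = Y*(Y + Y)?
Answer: 1343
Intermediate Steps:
Q(Y) = 2*Y² (Q(Y) = Y*(2*Y) = 2*Y²)
-133 + Q(-3)*82 = -133 + (2*(-3)²)*82 = -133 + (2*9)*82 = -133 + 18*82 = -133 + 1476 = 1343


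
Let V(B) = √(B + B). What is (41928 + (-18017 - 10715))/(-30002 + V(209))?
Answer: -197953196/450059793 - 6598*√418/450059793 ≈ -0.44014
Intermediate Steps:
V(B) = √2*√B (V(B) = √(2*B) = √2*√B)
(41928 + (-18017 - 10715))/(-30002 + V(209)) = (41928 + (-18017 - 10715))/(-30002 + √2*√209) = (41928 - 28732)/(-30002 + √418) = 13196/(-30002 + √418)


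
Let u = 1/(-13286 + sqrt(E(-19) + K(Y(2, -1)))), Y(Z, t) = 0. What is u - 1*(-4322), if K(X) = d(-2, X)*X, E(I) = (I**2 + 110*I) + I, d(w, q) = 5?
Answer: 381458727941/88259772 - I*sqrt(437)/88259772 ≈ 4322.0 - 2.3685e-7*I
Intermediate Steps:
E(I) = I**2 + 111*I
K(X) = 5*X
u = 1/(-13286 + 2*I*sqrt(437)) (u = 1/(-13286 + sqrt(-19*(111 - 19) + 5*0)) = 1/(-13286 + sqrt(-19*92 + 0)) = 1/(-13286 + sqrt(-1748 + 0)) = 1/(-13286 + sqrt(-1748)) = 1/(-13286 + 2*I*sqrt(437)) ≈ -7.5266e-5 - 2.369e-7*I)
u - 1*(-4322) = (-6643/88259772 - I*sqrt(437)/88259772) - 1*(-4322) = (-6643/88259772 - I*sqrt(437)/88259772) + 4322 = 381458727941/88259772 - I*sqrt(437)/88259772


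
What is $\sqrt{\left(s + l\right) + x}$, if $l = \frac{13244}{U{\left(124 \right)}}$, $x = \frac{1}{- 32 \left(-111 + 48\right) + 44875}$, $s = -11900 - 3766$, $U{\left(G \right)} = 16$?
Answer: $\frac{i \sqrt{130503351147429}}{93782} \approx 121.81 i$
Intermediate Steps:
$s = -15666$
$x = \frac{1}{46891}$ ($x = \frac{1}{\left(-32\right) \left(-63\right) + 44875} = \frac{1}{2016 + 44875} = \frac{1}{46891} \approx 2.1326 \cdot 10^{-5}$)
$l = \frac{3311}{4}$ ($l = \frac{13244}{16} = 13244 \cdot \frac{1}{16} = \frac{3311}{4} \approx 827.75$)
$\sqrt{\left(s + l\right) + x} = \sqrt{\left(-15666 + \frac{3311}{4}\right) + \frac{1}{46891}} = \sqrt{- \frac{59353}{4} + \frac{1}{46891}} = \sqrt{- \frac{2783121519}{187564}} = \frac{i \sqrt{130503351147429}}{93782}$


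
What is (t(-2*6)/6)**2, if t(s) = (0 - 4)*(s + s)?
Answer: 256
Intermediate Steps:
t(s) = -8*s
(t(-2*6)/6)**2 = (-(-16)*6/6)**2 = (-8*(-12)*(1/6))**2 = (96*(1/6))**2 = 16**2 = 256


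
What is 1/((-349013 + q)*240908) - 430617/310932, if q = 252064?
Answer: -209529168543977/151292966677353 ≈ -1.3849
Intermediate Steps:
1/((-349013 + q)*240908) - 430617/310932 = 1/((-349013 + 252064)*240908) - 430617/310932 = (1/240908)/(-96949) - 430617*1/310932 = -1/96949*1/240908 - 143539/103644 = -1/23355789692 - 143539/103644 = -209529168543977/151292966677353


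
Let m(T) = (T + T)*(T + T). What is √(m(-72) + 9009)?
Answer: 3*√3305 ≈ 172.47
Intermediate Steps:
m(T) = 4*T² (m(T) = (2*T)*(2*T) = 4*T²)
√(m(-72) + 9009) = √(4*(-72)² + 9009) = √(4*5184 + 9009) = √(20736 + 9009) = √29745 = 3*√3305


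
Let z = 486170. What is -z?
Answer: -486170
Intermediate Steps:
-z = -1*486170 = -486170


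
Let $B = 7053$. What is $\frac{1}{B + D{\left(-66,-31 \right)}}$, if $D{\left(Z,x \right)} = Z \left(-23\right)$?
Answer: $\frac{1}{8571} \approx 0.00011667$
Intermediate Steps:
$D{\left(Z,x \right)} = - 23 Z$
$\frac{1}{B + D{\left(-66,-31 \right)}} = \frac{1}{7053 - -1518} = \frac{1}{7053 + 1518} = \frac{1}{8571}$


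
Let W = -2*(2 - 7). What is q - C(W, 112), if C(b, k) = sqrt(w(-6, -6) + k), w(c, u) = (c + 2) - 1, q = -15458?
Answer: -15458 - sqrt(107) ≈ -15468.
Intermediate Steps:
W = 10 (W = -2*(-5) = 10)
w(c, u) = 1 + c (w(c, u) = (2 + c) - 1 = 1 + c)
C(b, k) = sqrt(-5 + k) (C(b, k) = sqrt((1 - 6) + k) = sqrt(-5 + k))
q - C(W, 112) = -15458 - sqrt(-5 + 112) = -15458 - sqrt(107)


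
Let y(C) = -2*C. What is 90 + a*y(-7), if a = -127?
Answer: -1688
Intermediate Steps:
90 + a*y(-7) = 90 - (-254)*(-7) = 90 - 127*14 = 90 - 1778 = -1688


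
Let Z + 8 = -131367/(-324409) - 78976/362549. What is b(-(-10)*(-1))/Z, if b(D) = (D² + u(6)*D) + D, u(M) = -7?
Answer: -18818265366560/918906819029 ≈ -20.479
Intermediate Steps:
b(D) = D² - 6*D (b(D) = (D² - 7*D) + D = D² - 6*D)
Z = -918906819029/117614158541 (Z = -8 + (-131367/(-324409) - 78976/362549) = -8 + (-131367*(-1/324409) - 78976*1/362549) = -8 + (131367/324409 - 78976/362549) = -8 + 22006449299/117614158541 = -918906819029/117614158541 ≈ -7.8129)
b(-(-10)*(-1))/Z = ((-(-10)*(-1))*(-6 - (-10)*(-1)))/(-918906819029/117614158541) = ((-2*5)*(-6 - 2*5))*(-117614158541/918906819029) = -10*(-6 - 10)*(-117614158541/918906819029) = -10*(-16)*(-117614158541/918906819029) = 160*(-117614158541/918906819029) = -18818265366560/918906819029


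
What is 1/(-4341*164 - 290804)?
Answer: -1/1002728 ≈ -9.9728e-7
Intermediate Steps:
1/(-4341*164 - 290804) = 1/(-711924 - 290804) = 1/(-1002728) = -1/1002728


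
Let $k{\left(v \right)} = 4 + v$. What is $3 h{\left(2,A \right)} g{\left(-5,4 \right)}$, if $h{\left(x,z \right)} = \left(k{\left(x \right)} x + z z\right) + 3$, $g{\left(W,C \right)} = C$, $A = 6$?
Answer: $612$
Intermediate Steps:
$h{\left(x,z \right)} = 3 + z^{2} + x \left(4 + x\right)$ ($h{\left(x,z \right)} = \left(\left(4 + x\right) x + z z\right) + 3 = \left(x \left(4 + x\right) + z^{2}\right) + 3 = \left(z^{2} + x \left(4 + x\right)\right) + 3 = 3 + z^{2} + x \left(4 + x\right)$)
$3 h{\left(2,A \right)} g{\left(-5,4 \right)} = 3 \left(3 + 6^{2} + 2 \left(4 + 2\right)\right) 4 = 3 \left(3 + 36 + 2 \cdot 6\right) 4 = 3 \left(3 + 36 + 12\right) 4 = 3 \cdot 51 \cdot 4 = 153 \cdot 4 = 612$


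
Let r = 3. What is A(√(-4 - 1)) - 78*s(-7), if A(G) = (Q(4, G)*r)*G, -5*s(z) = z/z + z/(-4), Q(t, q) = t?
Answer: 429/10 + 12*I*√5 ≈ 42.9 + 26.833*I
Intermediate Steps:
s(z) = -⅕ + z/20 (s(z) = -(z/z + z/(-4))/5 = -(1 + z*(-¼))/5 = -(1 - z/4)/5 = -⅕ + z/20)
A(G) = 12*G (A(G) = (4*3)*G = 12*G)
A(√(-4 - 1)) - 78*s(-7) = 12*√(-4 - 1) - 78*(-⅕ + (1/20)*(-7)) = 12*√(-5) - 78*(-⅕ - 7/20) = 12*(I*√5) - 78*(-11/20) = 12*I*√5 + 429/10 = 429/10 + 12*I*√5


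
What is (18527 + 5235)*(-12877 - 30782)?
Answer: -1037425158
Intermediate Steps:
(18527 + 5235)*(-12877 - 30782) = 23762*(-43659) = -1037425158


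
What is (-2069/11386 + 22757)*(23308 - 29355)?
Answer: -1566832927251/11386 ≈ -1.3761e+8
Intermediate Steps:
(-2069/11386 + 22757)*(23308 - 29355) = (-2069*1/11386 + 22757)*(-6047) = (-2069/11386 + 22757)*(-6047) = (259109133/11386)*(-6047) = -1566832927251/11386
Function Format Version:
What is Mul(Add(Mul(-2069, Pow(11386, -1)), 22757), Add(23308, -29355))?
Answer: Rational(-1566832927251, 11386) ≈ -1.3761e+8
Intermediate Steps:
Mul(Add(Mul(-2069, Pow(11386, -1)), 22757), Add(23308, -29355)) = Mul(Add(Mul(-2069, Rational(1, 11386)), 22757), -6047) = Mul(Add(Rational(-2069, 11386), 22757), -6047) = Mul(Rational(259109133, 11386), -6047) = Rational(-1566832927251, 11386)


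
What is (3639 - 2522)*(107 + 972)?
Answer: 1205243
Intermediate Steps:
(3639 - 2522)*(107 + 972) = 1117*1079 = 1205243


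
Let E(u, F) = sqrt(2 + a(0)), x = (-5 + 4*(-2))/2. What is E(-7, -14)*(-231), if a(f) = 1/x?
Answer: -462*sqrt(78)/13 ≈ -313.87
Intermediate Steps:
x = -13/2 (x = (-5 - 8)*(1/2) = -13*1/2 = -13/2 ≈ -6.5000)
a(f) = -2/13 (a(f) = 1/(-13/2) = -2/13)
E(u, F) = 2*sqrt(78)/13 (E(u, F) = sqrt(2 - 2/13) = sqrt(24/13) = 2*sqrt(78)/13)
E(-7, -14)*(-231) = (2*sqrt(78)/13)*(-231) = -462*sqrt(78)/13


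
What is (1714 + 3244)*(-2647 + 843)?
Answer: -8944232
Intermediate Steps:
(1714 + 3244)*(-2647 + 843) = 4958*(-1804) = -8944232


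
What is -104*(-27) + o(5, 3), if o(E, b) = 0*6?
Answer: 2808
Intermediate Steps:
o(E, b) = 0
-104*(-27) + o(5, 3) = -104*(-27) + 0 = 2808 + 0 = 2808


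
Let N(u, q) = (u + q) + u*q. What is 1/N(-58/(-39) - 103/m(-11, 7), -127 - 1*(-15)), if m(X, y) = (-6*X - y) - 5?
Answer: -234/15293 ≈ -0.015301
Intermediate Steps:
m(X, y) = -5 - y - 6*X (m(X, y) = (-y - 6*X) - 5 = -5 - y - 6*X)
N(u, q) = q + u + q*u (N(u, q) = (q + u) + q*u = q + u + q*u)
1/N(-58/(-39) - 103/m(-11, 7), -127 - 1*(-15)) = 1/((-127 - 1*(-15)) + (-58/(-39) - 103/(-5 - 1*7 - 6*(-11))) + (-127 - 1*(-15))*(-58/(-39) - 103/(-5 - 1*7 - 6*(-11)))) = 1/((-127 + 15) + (-58*(-1/39) - 103/(-5 - 7 + 66)) + (-127 + 15)*(-58*(-1/39) - 103/(-5 - 7 + 66))) = 1/(-112 + (58/39 - 103/54) - 112*(58/39 - 103/54)) = 1/(-112 - 295/702 - 112*(-295/702)) = 1/(-112 - 295/702 + 16520/351) = 1/(-15293/234) = -234/15293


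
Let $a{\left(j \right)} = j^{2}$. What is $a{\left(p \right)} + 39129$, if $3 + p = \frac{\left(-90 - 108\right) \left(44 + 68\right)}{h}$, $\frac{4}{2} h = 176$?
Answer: $104154$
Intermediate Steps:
$h = 88$ ($h = \frac{1}{2} \cdot 176 = 88$)
$p = -255$ ($p = -3 + \frac{\left(-90 - 108\right) \left(44 + 68\right)}{88} = -3 + \left(-198\right) 112 \cdot \frac{1}{88} = -3 - 252 = -255$)
$a{\left(p \right)} + 39129 = \left(-255\right)^{2} + 39129 = 65025 + 39129 = 104154$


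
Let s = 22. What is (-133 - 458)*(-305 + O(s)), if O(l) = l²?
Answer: -105789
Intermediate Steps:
(-133 - 458)*(-305 + O(s)) = (-133 - 458)*(-305 + 22²) = -591*(-305 + 484) = -591*179 = -105789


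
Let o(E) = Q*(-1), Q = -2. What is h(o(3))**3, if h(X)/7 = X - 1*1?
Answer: 343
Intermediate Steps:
o(E) = 2 (o(E) = -2*(-1) = 2)
h(X) = -7 + 7*X (h(X) = 7*(X - 1*1) = 7*(X - 1) = 7*(-1 + X) = -7 + 7*X)
h(o(3))**3 = (-7 + 7*2)**3 = (-7 + 14)**3 = 7**3 = 343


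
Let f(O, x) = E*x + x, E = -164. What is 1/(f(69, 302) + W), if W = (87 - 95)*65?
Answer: -1/49746 ≈ -2.0102e-5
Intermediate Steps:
f(O, x) = -163*x (f(O, x) = -164*x + x = -163*x)
W = -520 (W = -8*65 = -520)
1/(f(69, 302) + W) = 1/(-163*302 - 520) = 1/(-49226 - 520) = 1/(-49746) = -1/49746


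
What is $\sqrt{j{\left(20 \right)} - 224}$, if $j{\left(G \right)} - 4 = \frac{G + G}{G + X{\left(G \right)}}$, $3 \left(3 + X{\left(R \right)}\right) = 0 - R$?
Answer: $\frac{10 i \sqrt{2077}}{31} \approx 14.701 i$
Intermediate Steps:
$X{\left(R \right)} = -3 - \frac{R}{3}$ ($X{\left(R \right)} = -3 + \frac{0 - R}{3} = -3 + \frac{\left(-1\right) R}{3} = -3 - \frac{R}{3}$)
$j{\left(G \right)} = 4 + \frac{2 G}{-3 + \frac{2 G}{3}}$ ($j{\left(G \right)} = 4 + \frac{G + G}{G - \left(3 + \frac{G}{3}\right)} = 4 + \frac{2 G}{-3 + \frac{2 G}{3}}$)
$\sqrt{j{\left(20 \right)} - 224} = \sqrt{\frac{2 \left(-18 + 7 \cdot 20\right)}{-9 + 2 \cdot 20} - 224} = \sqrt{\frac{2 \left(-18 + 140\right)}{-9 + 40} - 224} = \sqrt{2 \cdot \frac{1}{31} \cdot 122 - 224} = \sqrt{\frac{244}{31} - 224} = \sqrt{- \frac{6700}{31}} = \frac{10 i \sqrt{2077}}{31}$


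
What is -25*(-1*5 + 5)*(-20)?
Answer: 0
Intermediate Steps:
-25*(-1*5 + 5)*(-20) = -25*(-5 + 5)*(-20) = -25*0*(-20) = 0*(-20) = 0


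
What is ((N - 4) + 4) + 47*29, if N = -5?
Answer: 1358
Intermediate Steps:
((N - 4) + 4) + 47*29 = ((-5 - 4) + 4) + 47*29 = (-9 + 4) + 1363 = -5 + 1363 = 1358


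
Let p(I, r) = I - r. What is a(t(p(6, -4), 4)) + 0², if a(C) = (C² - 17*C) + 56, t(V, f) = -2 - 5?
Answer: 224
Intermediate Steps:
t(V, f) = -7
a(C) = 56 + C² - 17*C
a(t(p(6, -4), 4)) + 0² = (56 + (-7)² - 17*(-7)) + 0² = (56 + 49 + 119) + 0 = 224 + 0 = 224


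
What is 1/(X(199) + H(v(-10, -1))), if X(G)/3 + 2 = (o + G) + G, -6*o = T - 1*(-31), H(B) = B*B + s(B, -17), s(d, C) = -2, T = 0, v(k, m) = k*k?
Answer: 2/22341 ≈ 8.9522e-5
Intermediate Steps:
v(k, m) = k²
H(B) = -2 + B² (H(B) = B*B - 2 = B² - 2 = -2 + B²)
o = -31/6 (o = -(0 - 1*(-31))/6 = -(0 + 31)/6 = -⅙*31 = -31/6 ≈ -5.1667)
X(G) = -43/2 + 6*G (X(G) = -6 + 3*((-31/6 + G) + G) = -6 + 3*(-31/6 + 2*G) = -6 + (-31/2 + 6*G) = -43/2 + 6*G)
1/(X(199) + H(v(-10, -1))) = 1/((-43/2 + 6*199) + (-2 + ((-10)²)²)) = 1/((-43/2 + 1194) + (-2 + 100²)) = 1/(2345/2 + (-2 + 10000)) = 1/(2345/2 + 9998) = 1/(22341/2) = 2/22341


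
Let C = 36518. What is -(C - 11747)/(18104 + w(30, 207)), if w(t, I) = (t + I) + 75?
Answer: -24771/18416 ≈ -1.3451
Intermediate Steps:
w(t, I) = 75 + I + t (w(t, I) = (I + t) + 75 = 75 + I + t)
-(C - 11747)/(18104 + w(30, 207)) = -(36518 - 11747)/(18104 + (75 + 207 + 30)) = -24771/(18104 + 312) = -24771/18416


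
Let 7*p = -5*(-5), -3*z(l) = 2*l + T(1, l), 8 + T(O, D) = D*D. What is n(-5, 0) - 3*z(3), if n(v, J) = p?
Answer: 74/7 ≈ 10.571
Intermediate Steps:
T(O, D) = -8 + D² (T(O, D) = -8 + D*D = -8 + D²)
z(l) = 8/3 - 2*l/3 - l²/3 (z(l) = -(2*l + (-8 + l²))/3 = -(-8 + l² + 2*l)/3 = 8/3 - 2*l/3 - l²/3)
p = 25/7 (p = (-5*(-5))/7 = (⅐)*25 = 25/7 ≈ 3.5714)
n(v, J) = 25/7
n(-5, 0) - 3*z(3) = 25/7 - 3*(8/3 - ⅔*3 - ⅓*3²) = 25/7 - 3*(8/3 - 2 - ⅓*9) = 25/7 - 3*(8/3 - 2 - 3) = 25/7 - 3*(-7/3) = 25/7 + 7 = 74/7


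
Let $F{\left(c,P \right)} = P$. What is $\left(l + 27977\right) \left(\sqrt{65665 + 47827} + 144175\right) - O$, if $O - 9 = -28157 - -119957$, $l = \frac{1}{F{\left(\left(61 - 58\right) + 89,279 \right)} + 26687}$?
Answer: $\frac{108767149892531}{26966} + \frac{754427783 \sqrt{28373}}{13483} \approx 4.0429 \cdot 10^{9}$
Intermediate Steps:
$l = \frac{1}{26966}$ ($l = \frac{1}{279 + 26687} = \frac{1}{26966} \approx 3.7084 \cdot 10^{-5}$)
$O = 91809$ ($O = 9 - -91800 = 9 + \left(-28157 + 119957\right) = 9 + 91800 = 91809$)
$\left(l + 27977\right) \left(\sqrt{65665 + 47827} + 144175\right) - O = \left(\frac{1}{26966} + 27977\right) \left(\sqrt{65665 + 47827} + 144175\right) - 91809 = \frac{754427783 \left(\sqrt{113492} + 144175\right)}{26966} - 91809 = \frac{754427783 \left(2 \sqrt{28373} + 144175\right)}{26966} - 91809 = \frac{754427783 \left(144175 + 2 \sqrt{28373}\right)}{26966} - 91809 = \left(\frac{108769625614025}{26966} + \frac{754427783 \sqrt{28373}}{13483}\right) - 91809 = \frac{108767149892531}{26966} + \frac{754427783 \sqrt{28373}}{13483}$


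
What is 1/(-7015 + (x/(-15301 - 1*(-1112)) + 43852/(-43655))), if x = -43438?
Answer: -619420795/4343962807063 ≈ -0.00014259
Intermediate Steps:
1/(-7015 + (x/(-15301 - 1*(-1112)) + 43852/(-43655))) = 1/(-7015 + (-43438/(-15301 - 1*(-1112)) + 43852/(-43655))) = 1/(-7015 + (-43438/(-15301 + 1112) + 43852*(-1/43655))) = 1/(-7015 + (-43438/(-14189) - 43852/43655)) = 1/(-7015 + (-43438*(-1/14189) - 43852/43655)) = 1/(-7015 + (43438/14189 - 43852/43655)) = 1/(-7015 + 1274069862/619420795) = 1/(-4343962807063/619420795) = -619420795/4343962807063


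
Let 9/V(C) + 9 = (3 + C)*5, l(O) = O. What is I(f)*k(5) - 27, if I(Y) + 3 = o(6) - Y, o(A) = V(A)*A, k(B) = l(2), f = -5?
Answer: -20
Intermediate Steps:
k(B) = 2
V(C) = 9/(6 + 5*C) (V(C) = 9/(-9 + (3 + C)*5) = 9/(-9 + (15 + 5*C)) = 9/(6 + 5*C))
o(A) = 9*A/(6 + 5*A) (o(A) = (9/(6 + 5*A))*A = 9*A/(6 + 5*A))
I(Y) = -3/2 - Y (I(Y) = -3 + (9*6/(6 + 5*6) - Y) = -3 + (9*6/(6 + 30) - Y) = -3 + (9*6/36 - Y) = -3 + (9*6*(1/36) - Y) = -3 + (3/2 - Y) = -3/2 - Y)
I(f)*k(5) - 27 = (-3/2 - 1*(-5))*2 - 27 = (-3/2 + 5)*2 - 27 = (7/2)*2 - 27 = 7 - 27 = -20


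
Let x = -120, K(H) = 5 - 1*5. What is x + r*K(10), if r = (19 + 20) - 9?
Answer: -120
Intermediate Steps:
K(H) = 0 (K(H) = 5 - 5 = 0)
r = 30 (r = 39 - 9 = 30)
x + r*K(10) = -120 + 30*0 = -120 + 0 = -120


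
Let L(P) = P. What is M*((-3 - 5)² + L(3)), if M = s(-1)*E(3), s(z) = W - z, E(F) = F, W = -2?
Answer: -201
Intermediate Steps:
s(z) = -2 - z
M = -3 (M = (-2 - 1*(-1))*3 = (-2 + 1)*3 = -1*3 = -3)
M*((-3 - 5)² + L(3)) = -3*((-3 - 5)² + 3) = -3*((-8)² + 3) = -3*(64 + 3) = -3*67 = -201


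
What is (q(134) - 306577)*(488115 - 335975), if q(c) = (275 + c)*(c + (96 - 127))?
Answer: -40233423000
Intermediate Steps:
q(c) = (-31 + c)*(275 + c) (q(c) = (275 + c)*(c - 31) = (275 + c)*(-31 + c) = (-31 + c)*(275 + c))
(q(134) - 306577)*(488115 - 335975) = ((-8525 + 134² + 244*134) - 306577)*(488115 - 335975) = ((-8525 + 17956 + 32696) - 306577)*152140 = (42127 - 306577)*152140 = -264450*152140 = -40233423000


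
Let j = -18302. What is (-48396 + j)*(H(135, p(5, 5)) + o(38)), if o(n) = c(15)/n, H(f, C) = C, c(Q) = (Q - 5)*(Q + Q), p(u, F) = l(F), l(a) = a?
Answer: -16341010/19 ≈ -8.6005e+5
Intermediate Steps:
p(u, F) = F
c(Q) = 2*Q*(-5 + Q) (c(Q) = (-5 + Q)*(2*Q) = 2*Q*(-5 + Q))
o(n) = 300/n (o(n) = (2*15*(-5 + 15))/n = (2*15*10)/n = 300/n)
(-48396 + j)*(H(135, p(5, 5)) + o(38)) = (-48396 - 18302)*(5 + 300/38) = -66698*(5 + 300*(1/38)) = -66698*(5 + 150/19) = -66698*245/19 = -16341010/19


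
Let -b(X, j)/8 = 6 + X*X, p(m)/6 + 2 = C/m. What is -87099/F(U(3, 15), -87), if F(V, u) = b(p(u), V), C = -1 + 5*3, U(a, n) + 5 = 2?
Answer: 73250259/1171376 ≈ 62.534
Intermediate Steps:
U(a, n) = -3 (U(a, n) = -5 + 2 = -3)
C = 14 (C = -1 + 15 = 14)
p(m) = -12 + 84/m (p(m) = -12 + 6*(14/m) = -12 + 84/m)
b(X, j) = -48 - 8*X**2 (b(X, j) = -8*(6 + X*X) = -8*(6 + X**2) = -48 - 8*X**2)
F(V, u) = -48 - 8*(-12 + 84/u)**2
-87099/F(U(3, 15), -87) = -87099/(-1200 - 56448/(-87)**2 + 16128/(-87)) = -87099/(-1200 - 56448*1/7569 + 16128*(-1/87)) = -87099/(-1200 - 6272/841 - 5376/29) = -87099/(-1171376/841) = -87099*(-841/1171376) = 73250259/1171376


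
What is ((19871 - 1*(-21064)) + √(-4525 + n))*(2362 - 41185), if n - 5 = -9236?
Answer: -1589219505 - 77646*I*√3439 ≈ -1.5892e+9 - 4.5534e+6*I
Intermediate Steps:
n = -9231 (n = 5 - 9236 = -9231)
((19871 - 1*(-21064)) + √(-4525 + n))*(2362 - 41185) = ((19871 - 1*(-21064)) + √(-4525 - 9231))*(2362 - 41185) = ((19871 + 21064) + √(-13756))*(-38823) = (40935 + 2*I*√3439)*(-38823) = -1589219505 - 77646*I*√3439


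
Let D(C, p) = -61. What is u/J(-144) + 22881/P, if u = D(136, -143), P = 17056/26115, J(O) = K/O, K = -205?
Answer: 2984032431/85280 ≈ 34991.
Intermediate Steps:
J(O) = -205/O
P = 17056/26115 (P = 17056*(1/26115) = 17056/26115 ≈ 0.65311)
u = -61
u/J(-144) + 22881/P = -61/((-205/(-144))) + 22881/(17056/26115) = -61/((-205*(-1/144))) + 22881*(26115/17056) = -61/205/144 + 597537315/17056 = -61*144/205 + 597537315/17056 = -8784/205 + 597537315/17056 = 2984032431/85280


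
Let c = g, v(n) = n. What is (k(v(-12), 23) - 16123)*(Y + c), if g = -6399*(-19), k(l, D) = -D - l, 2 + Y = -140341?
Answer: 302706108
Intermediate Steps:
Y = -140343 (Y = -2 - 140341 = -140343)
g = 121581
c = 121581
(k(v(-12), 23) - 16123)*(Y + c) = ((-1*23 - 1*(-12)) - 16123)*(-140343 + 121581) = ((-23 + 12) - 16123)*(-18762) = (-11 - 16123)*(-18762) = -16134*(-18762) = 302706108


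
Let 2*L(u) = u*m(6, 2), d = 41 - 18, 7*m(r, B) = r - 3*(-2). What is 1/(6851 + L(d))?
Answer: 7/48095 ≈ 0.00014555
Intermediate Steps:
m(r, B) = 6/7 + r/7 (m(r, B) = (r - 3*(-2))/7 = (r + 6)/7 = (6 + r)/7 = 6/7 + r/7)
d = 23
L(u) = 6*u/7 (L(u) = (u*(6/7 + (⅐)*6))/2 = (u*(6/7 + 6/7))/2 = (u*(12/7))/2 = (12*u/7)/2 = 6*u/7)
1/(6851 + L(d)) = 1/(6851 + (6/7)*23) = 1/(6851 + 138/7) = 1/(48095/7) = 7/48095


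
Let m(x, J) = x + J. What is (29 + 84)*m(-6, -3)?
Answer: -1017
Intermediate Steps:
m(x, J) = J + x
(29 + 84)*m(-6, -3) = (29 + 84)*(-3 - 6) = 113*(-9) = -1017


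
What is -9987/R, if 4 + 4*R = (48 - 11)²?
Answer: -13316/455 ≈ -29.266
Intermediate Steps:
R = 1365/4 (R = -1 + (48 - 11)²/4 = -1 + (¼)*37² = -1 + (¼)*1369 = -1 + 1369/4 = 1365/4 ≈ 341.25)
-9987/R = -9987/1365/4 = -9987*4/1365 = -13316/455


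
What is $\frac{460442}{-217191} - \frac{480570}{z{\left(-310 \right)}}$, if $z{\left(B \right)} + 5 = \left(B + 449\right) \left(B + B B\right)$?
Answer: $- \frac{1247014184536}{578371162551} \approx -2.1561$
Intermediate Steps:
$z{\left(B \right)} = -5 + \left(449 + B\right) \left(B + B^{2}\right)$ ($z{\left(B \right)} = -5 + \left(B + 449\right) \left(B + B B\right) = -5 + \left(449 + B\right) \left(B + B^{2}\right)$)
$\frac{460442}{-217191} - \frac{480570}{z{\left(-310 \right)}} = \frac{460442}{-217191} - \frac{480570}{-5 + \left(-310\right)^{3} + 449 \left(-310\right) + 450 \left(-310\right)^{2}} = 460442 \left(- \frac{1}{217191}\right) - \frac{480570}{-5 - 29791000 - 139190 + 450 \cdot 96100} = - \frac{460442}{217191} - \frac{480570}{-5 - 29791000 - 139190 + 43245000} = - \frac{460442}{217191} - \frac{480570}{13314805} = - \frac{460442}{217191} - \frac{96114}{2662961} = - \frac{1247014184536}{578371162551}$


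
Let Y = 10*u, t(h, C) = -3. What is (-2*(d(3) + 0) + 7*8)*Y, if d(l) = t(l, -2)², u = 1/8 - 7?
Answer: -5225/2 ≈ -2612.5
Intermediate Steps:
u = -55/8 (u = (⅛)*1 - 7 = ⅛ - 7 = -55/8 ≈ -6.8750)
d(l) = 9 (d(l) = (-3)² = 9)
Y = -275/4 (Y = 10*(-55/8) = -275/4 ≈ -68.750)
(-2*(d(3) + 0) + 7*8)*Y = (-2*(9 + 0) + 7*8)*(-275/4) = (-2*9 + 56)*(-275/4) = (-18 + 56)*(-275/4) = 38*(-275/4) = -5225/2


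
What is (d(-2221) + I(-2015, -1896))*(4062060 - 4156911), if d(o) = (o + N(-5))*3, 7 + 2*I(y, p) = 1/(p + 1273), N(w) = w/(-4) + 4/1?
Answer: 1572029268021/2492 ≈ 6.3083e+8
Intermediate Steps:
N(w) = 4 - w/4 (N(w) = w*(-¼) + 4*1 = -w/4 + 4 = 4 - w/4)
I(y, p) = -7/2 + 1/(2*(1273 + p)) (I(y, p) = -7/2 + 1/(2*(p + 1273)) = -7/2 + 1/(2*(1273 + p)))
d(o) = 63/4 + 3*o (d(o) = (o + (4 - ¼*(-5)))*3 = (o + (4 + 5/4))*3 = (o + 21/4)*3 = (21/4 + o)*3 = 63/4 + 3*o)
(d(-2221) + I(-2015, -1896))*(4062060 - 4156911) = ((63/4 + 3*(-2221)) + (-8910 - 7*(-1896))/(2*(1273 - 1896)))*(4062060 - 4156911) = ((63/4 - 6663) + (½)*(-8910 + 13272)/(-623))*(-94851) = (-26589/4 + (½)*(-1/623)*4362)*(-94851) = (-26589/4 - 2181/623)*(-94851) = -16573671/2492*(-94851) = 1572029268021/2492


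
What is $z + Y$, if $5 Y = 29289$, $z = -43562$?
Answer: $- \frac{188521}{5} \approx -37704.0$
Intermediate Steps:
$Y = \frac{29289}{5}$ ($Y = \frac{1}{5} \cdot 29289 = \frac{29289}{5} \approx 5857.8$)
$z + Y = -43562 + \frac{29289}{5} = - \frac{188521}{5}$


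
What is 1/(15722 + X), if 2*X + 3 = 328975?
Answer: 1/180208 ≈ 5.5491e-6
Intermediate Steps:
X = 164486 (X = -3/2 + (½)*328975 = -3/2 + 328975/2 = 164486)
1/(15722 + X) = 1/(15722 + 164486) = 1/180208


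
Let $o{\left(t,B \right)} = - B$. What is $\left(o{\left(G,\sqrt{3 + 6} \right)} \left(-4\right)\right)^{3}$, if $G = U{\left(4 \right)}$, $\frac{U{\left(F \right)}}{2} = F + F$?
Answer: $1728$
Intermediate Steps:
$U{\left(F \right)} = 4 F$ ($U{\left(F \right)} = 2 \left(F + F\right) = 2 \cdot 2 F = 4 F$)
$G = 16$ ($G = 4 \cdot 4 = 16$)
$\left(o{\left(G,\sqrt{3 + 6} \right)} \left(-4\right)\right)^{3} = \left(- \sqrt{3 + 6} \left(-4\right)\right)^{3} = \left(- \sqrt{9} \left(-4\right)\right)^{3} = \left(\left(-1\right) 3 \left(-4\right)\right)^{3} = \left(\left(-3\right) \left(-4\right)\right)^{3} = 12^{3} = 1728$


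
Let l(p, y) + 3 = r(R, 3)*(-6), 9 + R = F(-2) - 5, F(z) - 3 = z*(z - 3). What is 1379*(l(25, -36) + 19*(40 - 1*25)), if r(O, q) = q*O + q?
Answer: 388878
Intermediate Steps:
F(z) = 3 + z*(-3 + z) (F(z) = 3 + z*(z - 3) = 3 + z*(-3 + z))
R = -1 (R = -9 + ((3 + (-2)² - 3*(-2)) - 5) = -9 + ((3 + 4 + 6) - 5) = -9 + (13 - 5) = -9 + 8 = -1)
r(O, q) = q + O*q (r(O, q) = O*q + q = q + O*q)
l(p, y) = -3 (l(p, y) = -3 + (3*(1 - 1))*(-6) = -3 + (3*0)*(-6) = -3 + 0*(-6) = -3 + 0 = -3)
1379*(l(25, -36) + 19*(40 - 1*25)) = 1379*(-3 + 19*(40 - 1*25)) = 1379*(-3 + 19*(40 - 25)) = 1379*(-3 + 19*15) = 1379*(-3 + 285) = 1379*282 = 388878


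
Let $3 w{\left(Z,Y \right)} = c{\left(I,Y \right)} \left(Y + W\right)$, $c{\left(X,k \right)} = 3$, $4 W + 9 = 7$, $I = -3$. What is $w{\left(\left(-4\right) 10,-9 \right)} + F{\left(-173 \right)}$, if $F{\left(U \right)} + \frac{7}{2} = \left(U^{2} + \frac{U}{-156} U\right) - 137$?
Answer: $\frac{4615595}{156} \approx 29587.0$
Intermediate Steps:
$W = - \frac{1}{2}$ ($W = - \frac{9}{4} + \frac{1}{4} \cdot 7 = - \frac{9}{4} + \frac{7}{4} = - \frac{1}{2} \approx -0.5$)
$F{\left(U \right)} = - \frac{281}{2} + \frac{155 U^{2}}{156}$ ($F{\left(U \right)} = - \frac{7}{2} - \left(137 - U^{2} - \frac{U}{-156} U\right) = - \frac{7}{2} - \left(137 - U^{2} - U \left(- \frac{1}{156}\right) U\right) = - \frac{7}{2} - \left(137 - U^{2} - - \frac{U}{156} U\right) = - \frac{7}{2} + \left(\left(U^{2} - \frac{U^{2}}{156}\right) - 137\right) = - \frac{7}{2} + \left(\frac{155 U^{2}}{156} - 137\right) = - \frac{7}{2} + \left(-137 + \frac{155 U^{2}}{156}\right) = - \frac{281}{2} + \frac{155 U^{2}}{156}$)
$w{\left(Z,Y \right)} = - \frac{1}{2} + Y$ ($w{\left(Z,Y \right)} = \frac{3 \left(Y - \frac{1}{2}\right)}{3} = \frac{3 \left(- \frac{1}{2} + Y\right)}{3} = \frac{- \frac{3}{2} + 3 Y}{3} = - \frac{1}{2} + Y$)
$w{\left(\left(-4\right) 10,-9 \right)} + F{\left(-173 \right)} = \left(- \frac{1}{2} - 9\right) - \left(\frac{281}{2} - \frac{155 \left(-173\right)^{2}}{156}\right) = - \frac{19}{2} + \left(- \frac{281}{2} + \frac{155}{156} \cdot 29929\right) = - \frac{19}{2} + \left(- \frac{281}{2} + \frac{4638995}{156}\right) = - \frac{19}{2} + \frac{4617077}{156} = \frac{4615595}{156}$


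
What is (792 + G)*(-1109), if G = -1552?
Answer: 842840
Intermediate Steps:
(792 + G)*(-1109) = (792 - 1552)*(-1109) = -760*(-1109) = 842840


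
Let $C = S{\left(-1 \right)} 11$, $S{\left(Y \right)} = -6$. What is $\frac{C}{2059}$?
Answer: $- \frac{66}{2059} \approx -0.032054$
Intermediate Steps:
$C = -66$ ($C = \left(-6\right) 11 = -66$)
$\frac{C}{2059} = - \frac{66}{2059}$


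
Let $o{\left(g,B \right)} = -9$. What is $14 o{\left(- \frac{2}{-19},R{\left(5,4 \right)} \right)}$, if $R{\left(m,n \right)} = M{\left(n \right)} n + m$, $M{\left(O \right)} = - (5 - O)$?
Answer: $-126$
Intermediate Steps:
$M{\left(O \right)} = -5 + O$
$R{\left(m,n \right)} = m + n \left(-5 + n\right)$ ($R{\left(m,n \right)} = \left(-5 + n\right) n + m = n \left(-5 + n\right) + m = m + n \left(-5 + n\right)$)
$14 o{\left(- \frac{2}{-19},R{\left(5,4 \right)} \right)} = 14 \left(-9\right) = -126$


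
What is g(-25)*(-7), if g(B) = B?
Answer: 175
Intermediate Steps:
g(-25)*(-7) = -25*(-7) = 175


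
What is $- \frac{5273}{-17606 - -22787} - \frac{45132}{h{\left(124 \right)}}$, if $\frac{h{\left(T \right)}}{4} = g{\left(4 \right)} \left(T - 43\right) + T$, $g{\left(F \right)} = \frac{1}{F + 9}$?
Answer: $- \frac{768871088}{8771433} \approx -87.656$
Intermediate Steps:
$g{\left(F \right)} = \frac{1}{9 + F}$
$h{\left(T \right)} = - \frac{172}{13} + \frac{56 T}{13}$ ($h{\left(T \right)} = 4 \left(\frac{T - 43}{9 + 4} + T\right) = 4 \left(\frac{-43 + T}{13} + T\right) = 4 \left(\left(- \frac{43}{13} + \frac{T}{13}\right) + T\right) = 4 \left(- \frac{43}{13} + \frac{14 T}{13}\right) = - \frac{172}{13} + \frac{56 T}{13}$)
$- \frac{5273}{-17606 - -22787} - \frac{45132}{h{\left(124 \right)}} = - \frac{5273}{-17606 - -22787} - \frac{45132}{- \frac{172}{13} + \frac{56}{13} \cdot 124} = - \frac{5273}{-17606 + 22787} - \frac{45132}{- \frac{172}{13} + \frac{6944}{13}} = - \frac{5273}{5181} - \frac{45132}{\frac{6772}{13}} = \left(-5273\right) \frac{1}{5181} - \frac{146679}{1693} = - \frac{5273}{5181} - \frac{146679}{1693} = - \frac{768871088}{8771433}$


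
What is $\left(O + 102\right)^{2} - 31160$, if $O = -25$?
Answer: $-25231$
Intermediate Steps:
$\left(O + 102\right)^{2} - 31160 = \left(-25 + 102\right)^{2} - 31160 = 77^{2} - 31160 = 5929 - 31160 = -25231$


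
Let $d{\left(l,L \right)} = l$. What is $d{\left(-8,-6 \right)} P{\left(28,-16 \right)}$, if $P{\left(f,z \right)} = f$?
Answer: $-224$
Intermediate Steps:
$d{\left(-8,-6 \right)} P{\left(28,-16 \right)} = \left(-8\right) 28 = -224$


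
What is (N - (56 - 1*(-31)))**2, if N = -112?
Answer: 39601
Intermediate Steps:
(N - (56 - 1*(-31)))**2 = (-112 - (56 - 1*(-31)))**2 = (-112 - (56 + 31))**2 = (-112 - 1*87)**2 = (-112 - 87)**2 = (-199)**2 = 39601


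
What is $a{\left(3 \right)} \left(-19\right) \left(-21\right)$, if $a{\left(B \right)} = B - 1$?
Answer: $798$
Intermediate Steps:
$a{\left(B \right)} = -1 + B$
$a{\left(3 \right)} \left(-19\right) \left(-21\right) = \left(-1 + 3\right) \left(-19\right) \left(-21\right) = 2 \left(-19\right) \left(-21\right) = \left(-38\right) \left(-21\right) = 798$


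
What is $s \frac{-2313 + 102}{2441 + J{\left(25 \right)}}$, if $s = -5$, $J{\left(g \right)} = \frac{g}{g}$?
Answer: $\frac{335}{74} \approx 4.527$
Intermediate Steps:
$J{\left(g \right)} = 1$
$s \frac{-2313 + 102}{2441 + J{\left(25 \right)}} = - 5 \frac{-2313 + 102}{2441 + 1} = - 5 \left(- \frac{2211}{2442}\right) = - 5 \left(\left(-2211\right) \frac{1}{2442}\right) = \left(-5\right) \left(- \frac{67}{74}\right) = \frac{335}{74}$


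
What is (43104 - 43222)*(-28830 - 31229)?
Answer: 7086962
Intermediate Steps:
(43104 - 43222)*(-28830 - 31229) = -118*(-60059) = 7086962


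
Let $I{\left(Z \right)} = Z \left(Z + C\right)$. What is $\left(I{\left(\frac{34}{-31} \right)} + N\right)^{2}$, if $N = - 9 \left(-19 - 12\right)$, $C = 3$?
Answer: $\frac{70816128769}{923521} \approx 76681.0$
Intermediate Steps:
$I{\left(Z \right)} = Z \left(3 + Z\right)$ ($I{\left(Z \right)} = Z \left(Z + 3\right) = Z \left(3 + Z\right)$)
$N = 279$ ($N = \left(-9\right) \left(-31\right) = 279$)
$\left(I{\left(\frac{34}{-31} \right)} + N\right)^{2} = \left(\frac{34}{-31} \left(3 + \frac{34}{-31}\right) + 279\right)^{2} = \left(34 \left(- \frac{1}{31}\right) \left(3 + 34 \left(- \frac{1}{31}\right)\right) + 279\right)^{2} = \left(- \frac{34 \left(3 - \frac{34}{31}\right)}{31} + 279\right)^{2} = \left(\left(- \frac{34}{31}\right) \frac{59}{31} + 279\right)^{2} = \left(- \frac{2006}{961} + 279\right)^{2} = \left(\frac{266113}{961}\right)^{2} = \frac{70816128769}{923521}$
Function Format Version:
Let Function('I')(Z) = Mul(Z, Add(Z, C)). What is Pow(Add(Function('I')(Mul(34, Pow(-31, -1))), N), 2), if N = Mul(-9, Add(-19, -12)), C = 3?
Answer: Rational(70816128769, 923521) ≈ 76681.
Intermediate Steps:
Function('I')(Z) = Mul(Z, Add(3, Z)) (Function('I')(Z) = Mul(Z, Add(Z, 3)) = Mul(Z, Add(3, Z)))
N = 279 (N = Mul(-9, -31) = 279)
Pow(Add(Function('I')(Mul(34, Pow(-31, -1))), N), 2) = Pow(Add(Mul(Mul(34, Pow(-31, -1)), Add(3, Mul(34, Pow(-31, -1)))), 279), 2) = Pow(Add(Mul(Mul(34, Rational(-1, 31)), Add(3, Mul(34, Rational(-1, 31)))), 279), 2) = Pow(Add(Mul(Rational(-34, 31), Add(3, Rational(-34, 31))), 279), 2) = Pow(Add(Mul(Rational(-34, 31), Rational(59, 31)), 279), 2) = Pow(Add(Rational(-2006, 961), 279), 2) = Pow(Rational(266113, 961), 2) = Rational(70816128769, 923521)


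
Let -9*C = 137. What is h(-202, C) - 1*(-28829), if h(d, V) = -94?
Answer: 28735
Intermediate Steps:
C = -137/9 (C = -⅑*137 = -137/9 ≈ -15.222)
h(-202, C) - 1*(-28829) = -94 - 1*(-28829) = -94 + 28829 = 28735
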